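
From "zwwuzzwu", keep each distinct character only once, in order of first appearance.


Input: 'zwwuzzwu'
Operation: keep first occurrence of each character
Scan: s[0]='z' new -> keep; s[1]='w' new -> keep; s[2]='w' seen -> skip; s[3]='u' new -> keep; s[4]='z' seen -> skip; s[5]='z' seen -> skip; s[6]='w' seen -> skip; s[7]='u' seen -> skip
Result: zwu


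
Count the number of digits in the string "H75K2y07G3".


Input string: 'H75K2y07G3'
Operation: count digit characters (0-9)
Scan: 'H', '7'(digit), '5'(digit), 'K', '2'(digit), 'y', '0'(digit), '7'(digit), 'G', '3'(digit)
Digits found: 6
Result: 6


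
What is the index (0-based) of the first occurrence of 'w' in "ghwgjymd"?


Input string: 'ghwgjymd'
Target: 'w'
Scanning left to right: s[0]='g', s[1]='h', s[2]='w'
First match at index: 2


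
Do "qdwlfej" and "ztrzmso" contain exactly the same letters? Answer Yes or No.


String 1: 'qdwlfej' -> sorted: 'defjlqw'
String 2: 'ztrzmso' -> sorted: 'morstzz'
Compare sorted forms: 'defjlqw' != 'morstzz'
Anagram: No


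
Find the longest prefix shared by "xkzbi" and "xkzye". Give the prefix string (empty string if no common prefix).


String 1: 'xkzbi'
String 2: 'xkzye'
Compare position by position:
pos 0: 'x' vs 'x' match
pos 1: 'k' vs 'k' match
pos 2: 'z' vs 'z' match
pos 3: 'b' vs 'y' differ -> stop
Longest common prefix: "xkz" (length 3)


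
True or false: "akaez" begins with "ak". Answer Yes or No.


Input string: 'akaez'
Prefix to check: 'ak'
First 2 characters of input: 'ak'
Match: True
Result: Yes


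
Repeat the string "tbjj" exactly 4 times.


Input string: 'tbjj'
Operation: repeat 4 times
Concatenation: 'tbjj' + 'tbjj' + 'tbjj' + 'tbjj'
Result: tbjjtbjjtbjjtbjj


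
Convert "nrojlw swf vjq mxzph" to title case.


Input string: 'nrojlw swf vjq mxzph'
Operation: capitalize first letter of each word
Word transformations: 'nrojlw'->'Nrojlw', 'swf'->'Swf', 'vjq'->'Vjq', 'mxzph'->'Mxzph'
Result: Nrojlw Swf Vjq Mxzph


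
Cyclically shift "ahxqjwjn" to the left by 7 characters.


Input: 'ahxqjwjn', shift = 7
Operation: split at index 7 and swap parts
Front part s[0:7] = 'ahxqjwj'
Back part s[7:] = 'n'
Rotated = back + front = 'n' + 'ahxqjwj'
Result: nahxqjwj


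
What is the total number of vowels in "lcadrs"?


Input string: 'lcadrs'
Operation: count vowels (a, e, i, o, u)
Scan: s[0]='l', s[1]='c', s[2]='a' (vowel), s[3]='d', s[4]='r', s[5]='s'
Vowels found: 1
Result: 1


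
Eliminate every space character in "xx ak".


Input string: 'xx ak'
Operation: remove all spaces
Words: 'xx', 'ak'
Join without spaces: xxak


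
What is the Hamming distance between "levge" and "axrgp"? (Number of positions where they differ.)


String 1: 'levge'
String 2: 'axrgp'
Compare each position: pos 0: 'l'!='a', pos 1: 'e'!='x', pos 2: 'v'!='r', pos 3: 'g'=='g', pos 4: 'e'!='p'
Differing positions: 4
Hamming distance: 4


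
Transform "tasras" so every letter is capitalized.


Input string: 'tasras'
Operation: convert each letter to uppercase
Mapping: 't'->'T', 'a'->'A', 's'->'S', 'r'->'R', 'a'->'A', 's'->'S'
Result: TASRAS


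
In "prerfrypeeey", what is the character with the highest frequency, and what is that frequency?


Input: 'prerfrypeeey'
Operation: tally each character
Counts: 'e':4, 'f':1, 'p':2, 'r':3, 'y':2
Maximum: 'e' appears 4 times


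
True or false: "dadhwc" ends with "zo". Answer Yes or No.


Input string: 'dadhwc'
Suffix to check: 'zo'
Last 2 characters of input: 'wc'
Match: False
Result: No


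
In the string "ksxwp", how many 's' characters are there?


Input string: 'ksxwp'
Target character: 's'
Scan each position: s[1]='s'
Matches found at indices: 1
Total: 1


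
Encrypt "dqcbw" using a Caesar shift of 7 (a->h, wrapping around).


Input: 'dqcbw', shift = 7
Operation: for each letter, (position + 7) mod 26
Mapping: 'd'(3+7=10)->'k', 'q'(16+7=23)->'x', 'c'(2+7=9)->'j', 'b'(1+7=8)->'i', 'w'(22+7=29, 29 mod 26=3)->'d'
Result: kxjid


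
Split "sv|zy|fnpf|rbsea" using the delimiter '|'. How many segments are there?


Input string: 'sv|zy|fnpf|rbsea'
Delimiter: '|'
Split result: 'sv', 'zy', 'fnpf', 'rbsea'
Number of parts: 4


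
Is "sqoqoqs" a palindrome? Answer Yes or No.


Input string: 'sqoqoqs'
Reversed: 'sqoqoqs'
Compare pairs: s[0]='s' vs s[6]='s' (match), s[1]='q' vs s[5]='q' (match), s[2]='o' vs s[4]='o' (match)
Palindrome: Yes


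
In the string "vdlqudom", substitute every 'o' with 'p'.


Input string: 'vdlqudom'
Operation: replace 'o' with 'p'
Positions of 'o': 6
After replacement: vdlqudpm


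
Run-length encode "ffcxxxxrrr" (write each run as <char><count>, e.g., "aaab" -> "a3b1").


Input: 'ffcxxxxrrr'
Operation: identify consecutive runs
Runs: 'ff' -> f2, 'c' -> c1, 'xxxx' -> x4, 'rrr' -> r3
Encoded: f2c1x4r3


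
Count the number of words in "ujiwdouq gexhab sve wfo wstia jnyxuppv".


Input string: 'ujiwdouq gexhab sve wfo wstia jnyxuppv'
Operation: split by spaces
Words found: 'ujiwdouq', 'gexhab', 'sve', 'wfo', 'wstia', 'jnyxuppv'
Word count: 6


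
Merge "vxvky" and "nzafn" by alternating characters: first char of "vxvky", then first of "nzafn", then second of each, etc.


String 1: 'vxvky'
String 2: 'nzafn'
Operation: alternate characters
Pairs: 'v'+'n', 'x'+'z', 'v'+'a', 'k'+'f', 'y'+'n'
Result: vnxzvakfyn


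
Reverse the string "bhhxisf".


Input string: 'bhhxisf'
Operation: reverse character order
Original order: 'b' -> 'h' -> 'h' -> 'x' -> 'i' -> 's' -> 'f'
Reversed order: 'f' -> 's' -> 'i' -> 'x' -> 'h' -> 'h' -> 'b'
Result: fsixhhb


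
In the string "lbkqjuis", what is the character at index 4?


Input string: 'lbkqjuis'
Operation: get character at index 4
Index mapping: s[0]='l', s[1]='b', s[2]='k', s[3]='q', s[4]='j'
Result: 'j'


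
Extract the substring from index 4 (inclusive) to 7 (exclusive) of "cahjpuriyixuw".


Input string: 'cahjpuriyixuw'
Operation: slice [4:7]
Extract characters: s[4]='p', s[5]='u', s[6]='r'
Result: pur


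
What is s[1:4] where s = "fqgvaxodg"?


Input string: 'fqgvaxodg'
Operation: slice [1:4]
Extract characters: s[1]='q', s[2]='g', s[3]='v'
Result: qgv


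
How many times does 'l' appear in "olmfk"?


Input string: 'olmfk'
Target character: 'l'
Scan each position: s[1]='l'
Matches found at indices: 1
Total: 1


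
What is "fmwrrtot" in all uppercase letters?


Input string: 'fmwrrtot'
Operation: convert each letter to uppercase
Mapping: 'f'->'F', 'm'->'M', 'w'->'W', 'r'->'R', 'r'->'R', 't'->'T', 'o'->'O', 't'->'T'
Result: FMWRRTOT


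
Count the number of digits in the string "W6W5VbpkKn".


Input string: 'W6W5VbpkKn'
Operation: count digit characters (0-9)
Scan: 'W', '6'(digit), 'W', '5'(digit), 'V', 'b', 'p', 'k', 'K', 'n'
Digits found: 2
Result: 2


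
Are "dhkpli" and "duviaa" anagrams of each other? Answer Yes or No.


String 1: 'dhkpli' -> sorted: 'dhiklp'
String 2: 'duviaa' -> sorted: 'aadiuv'
Compare sorted forms: 'dhiklp' != 'aadiuv'
Anagram: No


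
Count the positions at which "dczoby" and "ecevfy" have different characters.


String 1: 'dczoby'
String 2: 'ecevfy'
Compare each position: pos 0: 'd'!='e', pos 1: 'c'=='c', pos 2: 'z'!='e', pos 3: 'o'!='v', pos 4: 'b'!='f', pos 5: 'y'=='y'
Differing positions: 4
Hamming distance: 4


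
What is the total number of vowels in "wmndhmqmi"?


Input string: 'wmndhmqmi'
Operation: count vowels (a, e, i, o, u)
Scan: s[0]='w', s[1]='m', s[2]='n', s[3]='d', s[4]='h', s[5]='m', s[6]='q', s[7]='m', s[8]='i' (vowel)
Vowels found: 1
Result: 1


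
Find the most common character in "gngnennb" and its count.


Input: 'gngnennb'
Operation: tally each character
Counts: 'b':1, 'e':1, 'g':2, 'n':4
Maximum: 'n' appears 4 times


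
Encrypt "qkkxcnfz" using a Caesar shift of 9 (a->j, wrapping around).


Input: 'qkkxcnfz', shift = 9
Operation: for each letter, (position + 9) mod 26
Mapping: 'q'(16+9=25)->'z', 'k'(10+9=19)->'t', 'k'(10+9=19)->'t', 'x'(23+9=32, 32 mod 26=6)->'g', 'c'(2+9=11)->'l', 'n'(13+9=22)->'w', 'f'(5+9=14)->'o', 'z'(25+9=34, 34 mod 26=8)->'i'
Result: zttglwoi


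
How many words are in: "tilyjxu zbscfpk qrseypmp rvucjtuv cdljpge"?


Input string: 'tilyjxu zbscfpk qrseypmp rvucjtuv cdljpge'
Operation: split by spaces
Words found: 'tilyjxu', 'zbscfpk', 'qrseypmp', 'rvucjtuv', 'cdljpge'
Word count: 5


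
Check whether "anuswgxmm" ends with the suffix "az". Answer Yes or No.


Input string: 'anuswgxmm'
Suffix to check: 'az'
Last 2 characters of input: 'mm'
Match: False
Result: No


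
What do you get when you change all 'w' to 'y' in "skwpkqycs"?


Input string: 'skwpkqycs'
Operation: replace 'w' with 'y'
Positions of 'w': 2
After replacement: skypkqycs


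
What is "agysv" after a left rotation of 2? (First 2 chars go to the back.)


Input: 'agysv', shift = 2
Operation: split at index 2 and swap parts
Front part s[0:2] = 'ag'
Back part s[2:] = 'ysv'
Rotated = back + front = 'ysv' + 'ag'
Result: ysvag


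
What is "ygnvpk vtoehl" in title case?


Input string: 'ygnvpk vtoehl'
Operation: capitalize first letter of each word
Word transformations: 'ygnvpk'->'Ygnvpk', 'vtoehl'->'Vtoehl'
Result: Ygnvpk Vtoehl


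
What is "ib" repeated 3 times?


Input string: 'ib'
Operation: repeat 3 times
Concatenation: 'ib' + 'ib' + 'ib'
Result: ibibib


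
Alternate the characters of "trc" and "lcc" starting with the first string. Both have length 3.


String 1: 'trc'
String 2: 'lcc'
Operation: alternate characters
Pairs: 't'+'l', 'r'+'c', 'c'+'c'
Result: tlrccc


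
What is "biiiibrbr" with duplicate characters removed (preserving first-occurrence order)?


Input: 'biiiibrbr'
Operation: keep first occurrence of each character
Scan: s[0]='b' new -> keep; s[1]='i' new -> keep; s[2]='i' seen -> skip; s[3]='i' seen -> skip; s[4]='i' seen -> skip; s[5]='b' seen -> skip; s[6]='r' new -> keep; s[7]='b' seen -> skip; s[8]='r' seen -> skip
Result: bir


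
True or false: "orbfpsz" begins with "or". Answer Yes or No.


Input string: 'orbfpsz'
Prefix to check: 'or'
First 2 characters of input: 'or'
Match: True
Result: Yes


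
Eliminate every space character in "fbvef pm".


Input string: 'fbvef pm'
Operation: remove all spaces
Words: 'fbvef', 'pm'
Join without spaces: fbvefpm


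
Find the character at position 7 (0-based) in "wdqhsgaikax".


Input string: 'wdqhsgaikax'
Operation: get character at index 7
Index mapping: s[0]='w', s[1]='d', s[2]='q', s[3]='h', s[4]='s', s[5]='g', s[6]='a', s[7]='i'
Result: 'i'


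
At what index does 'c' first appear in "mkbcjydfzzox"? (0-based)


Input string: 'mkbcjydfzzox'
Target: 'c'
Scanning left to right: s[0]='m', s[1]='k', s[2]='b', s[3]='c'
First match at index: 3


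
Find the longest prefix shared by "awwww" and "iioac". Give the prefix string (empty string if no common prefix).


String 1: 'awwww'
String 2: 'iioac'
Compare position by position:
pos 0: 'a' vs 'i' differ -> stop
Longest common prefix: "" (length 0)


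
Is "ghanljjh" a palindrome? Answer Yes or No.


Input string: 'ghanljjh'
Reversed: 'hjjlnahg'
Compare pairs: s[0]='g' vs s[7]='h' (mismatch), s[1]='h' vs s[6]='j' (mismatch), s[2]='a' vs s[5]='j' (mismatch), s[3]='n' vs s[4]='l' (mismatch)
Palindrome: No


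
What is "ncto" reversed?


Input string: 'ncto'
Operation: reverse character order
Original order: 'n' -> 'c' -> 't' -> 'o'
Reversed order: 'o' -> 't' -> 'c' -> 'n'
Result: otcn


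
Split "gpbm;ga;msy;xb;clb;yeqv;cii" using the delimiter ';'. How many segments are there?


Input string: 'gpbm;ga;msy;xb;clb;yeqv;cii'
Delimiter: ';'
Split result: 'gpbm', 'ga', 'msy', 'xb', 'clb', 'yeqv', 'cii'
Number of parts: 7


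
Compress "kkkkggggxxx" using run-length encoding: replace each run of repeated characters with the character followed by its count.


Input: 'kkkkggggxxx'
Operation: identify consecutive runs
Runs: 'kkkk' -> k4, 'gggg' -> g4, 'xxx' -> x3
Encoded: k4g4x3


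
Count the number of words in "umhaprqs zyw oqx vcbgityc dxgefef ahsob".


Input string: 'umhaprqs zyw oqx vcbgityc dxgefef ahsob'
Operation: split by spaces
Words found: 'umhaprqs', 'zyw', 'oqx', 'vcbgityc', 'dxgefef', 'ahsob'
Word count: 6


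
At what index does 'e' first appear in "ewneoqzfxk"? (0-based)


Input string: 'ewneoqzfxk'
Target: 'e'
Scanning left to right: s[0]='e'
First match at index: 0


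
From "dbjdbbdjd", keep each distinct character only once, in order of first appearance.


Input: 'dbjdbbdjd'
Operation: keep first occurrence of each character
Scan: s[0]='d' new -> keep; s[1]='b' new -> keep; s[2]='j' new -> keep; s[3]='d' seen -> skip; s[4]='b' seen -> skip; s[5]='b' seen -> skip; s[6]='d' seen -> skip; s[7]='j' seen -> skip; s[8]='d' seen -> skip
Result: dbj


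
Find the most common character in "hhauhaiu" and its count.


Input: 'hhauhaiu'
Operation: tally each character
Counts: 'a':2, 'h':3, 'i':1, 'u':2
Maximum: 'h' appears 3 times


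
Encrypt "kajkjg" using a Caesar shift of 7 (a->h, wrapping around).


Input: 'kajkjg', shift = 7
Operation: for each letter, (position + 7) mod 26
Mapping: 'k'(10+7=17)->'r', 'a'(0+7=7)->'h', 'j'(9+7=16)->'q', 'k'(10+7=17)->'r', 'j'(9+7=16)->'q', 'g'(6+7=13)->'n'
Result: rhqrqn


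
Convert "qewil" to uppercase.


Input string: 'qewil'
Operation: convert each letter to uppercase
Mapping: 'q'->'Q', 'e'->'E', 'w'->'W', 'i'->'I', 'l'->'L'
Result: QEWIL


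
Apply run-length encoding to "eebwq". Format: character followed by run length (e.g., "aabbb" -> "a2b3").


Input: 'eebwq'
Operation: identify consecutive runs
Runs: 'ee' -> e2, 'b' -> b1, 'w' -> w1, 'q' -> q1
Encoded: e2b1w1q1


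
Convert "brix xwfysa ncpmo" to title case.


Input string: 'brix xwfysa ncpmo'
Operation: capitalize first letter of each word
Word transformations: 'brix'->'Brix', 'xwfysa'->'Xwfysa', 'ncpmo'->'Ncpmo'
Result: Brix Xwfysa Ncpmo


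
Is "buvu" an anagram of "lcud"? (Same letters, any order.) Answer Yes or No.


String 1: 'lcud' -> sorted: 'cdlu'
String 2: 'buvu' -> sorted: 'buuv'
Compare sorted forms: 'cdlu' != 'buuv'
Anagram: No


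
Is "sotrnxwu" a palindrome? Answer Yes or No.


Input string: 'sotrnxwu'
Reversed: 'uwxnrtos'
Compare pairs: s[0]='s' vs s[7]='u' (mismatch), s[1]='o' vs s[6]='w' (mismatch), s[2]='t' vs s[5]='x' (mismatch), s[3]='r' vs s[4]='n' (mismatch)
Palindrome: No


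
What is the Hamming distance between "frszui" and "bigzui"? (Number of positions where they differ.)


String 1: 'frszui'
String 2: 'bigzui'
Compare each position: pos 0: 'f'!='b', pos 1: 'r'!='i', pos 2: 's'!='g', pos 3: 'z'=='z', pos 4: 'u'=='u', pos 5: 'i'=='i'
Differing positions: 3
Hamming distance: 3


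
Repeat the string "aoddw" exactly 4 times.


Input string: 'aoddw'
Operation: repeat 4 times
Concatenation: 'aoddw' + 'aoddw' + 'aoddw' + 'aoddw'
Result: aoddwaoddwaoddwaoddw


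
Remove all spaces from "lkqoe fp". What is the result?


Input string: 'lkqoe fp'
Operation: remove all spaces
Words: 'lkqoe', 'fp'
Join without spaces: lkqoefp


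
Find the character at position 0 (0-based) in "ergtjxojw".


Input string: 'ergtjxojw'
Operation: get character at index 0
Index mapping: s[0]='e'
Result: 'e'


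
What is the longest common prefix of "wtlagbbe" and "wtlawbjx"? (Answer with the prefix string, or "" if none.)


String 1: 'wtlagbbe'
String 2: 'wtlawbjx'
Compare position by position:
pos 0: 'w' vs 'w' match
pos 1: 't' vs 't' match
pos 2: 'l' vs 'l' match
pos 3: 'a' vs 'a' match
pos 4: 'g' vs 'w' differ -> stop
Longest common prefix: "wtla" (length 4)


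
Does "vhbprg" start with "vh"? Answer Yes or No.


Input string: 'vhbprg'
Prefix to check: 'vh'
First 2 characters of input: 'vh'
Match: True
Result: Yes


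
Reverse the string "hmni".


Input string: 'hmni'
Operation: reverse character order
Original order: 'h' -> 'm' -> 'n' -> 'i'
Reversed order: 'i' -> 'n' -> 'm' -> 'h'
Result: inmh


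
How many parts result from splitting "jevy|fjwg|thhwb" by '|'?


Input string: 'jevy|fjwg|thhwb'
Delimiter: '|'
Split result: 'jevy', 'fjwg', 'thhwb'
Number of parts: 3


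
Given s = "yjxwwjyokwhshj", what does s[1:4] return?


Input string: 'yjxwwjyokwhshj'
Operation: slice [1:4]
Extract characters: s[1]='j', s[2]='x', s[3]='w'
Result: jxw


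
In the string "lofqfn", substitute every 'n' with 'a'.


Input string: 'lofqfn'
Operation: replace 'n' with 'a'
Positions of 'n': 5
After replacement: lofqfa


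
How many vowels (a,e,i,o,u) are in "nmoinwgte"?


Input string: 'nmoinwgte'
Operation: count vowels (a, e, i, o, u)
Scan: s[0]='n', s[1]='m', s[2]='o' (vowel), s[3]='i' (vowel), s[4]='n', s[5]='w', s[6]='g', s[7]='t', s[8]='e' (vowel)
Vowels found: 3
Result: 3


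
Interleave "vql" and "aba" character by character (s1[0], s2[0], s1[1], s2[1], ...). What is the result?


String 1: 'vql'
String 2: 'aba'
Operation: alternate characters
Pairs: 'v'+'a', 'q'+'b', 'l'+'a'
Result: vaqbla


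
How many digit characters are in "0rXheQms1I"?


Input string: '0rXheQms1I'
Operation: count digit characters (0-9)
Scan: '0'(digit), 'r', 'X', 'h', 'e', 'Q', 'm', 's', '1'(digit), 'I'
Digits found: 2
Result: 2


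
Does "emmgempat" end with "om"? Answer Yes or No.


Input string: 'emmgempat'
Suffix to check: 'om'
Last 2 characters of input: 'at'
Match: False
Result: No


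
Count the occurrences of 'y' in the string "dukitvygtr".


Input string: 'dukitvygtr'
Target character: 'y'
Scan each position: s[6]='y'
Matches found at indices: 6
Total: 1


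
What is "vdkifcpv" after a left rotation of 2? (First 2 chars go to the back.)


Input: 'vdkifcpv', shift = 2
Operation: split at index 2 and swap parts
Front part s[0:2] = 'vd'
Back part s[2:] = 'kifcpv'
Rotated = back + front = 'kifcpv' + 'vd'
Result: kifcpvvd


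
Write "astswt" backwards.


Input string: 'astswt'
Operation: reverse character order
Original order: 'a' -> 's' -> 't' -> 's' -> 'w' -> 't'
Reversed order: 't' -> 'w' -> 's' -> 't' -> 's' -> 'a'
Result: twstsa


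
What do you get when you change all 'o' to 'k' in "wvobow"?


Input string: 'wvobow'
Operation: replace 'o' with 'k'
Positions of 'o': 2, 4
After replacement: wvkbkw


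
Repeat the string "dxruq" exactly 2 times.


Input string: 'dxruq'
Operation: repeat 2 times
Concatenation: 'dxruq' + 'dxruq'
Result: dxruqdxruq


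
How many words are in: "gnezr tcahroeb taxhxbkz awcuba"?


Input string: 'gnezr tcahroeb taxhxbkz awcuba'
Operation: split by spaces
Words found: 'gnezr', 'tcahroeb', 'taxhxbkz', 'awcuba'
Word count: 4


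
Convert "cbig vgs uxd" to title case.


Input string: 'cbig vgs uxd'
Operation: capitalize first letter of each word
Word transformations: 'cbig'->'Cbig', 'vgs'->'Vgs', 'uxd'->'Uxd'
Result: Cbig Vgs Uxd


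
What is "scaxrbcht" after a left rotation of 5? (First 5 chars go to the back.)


Input: 'scaxrbcht', shift = 5
Operation: split at index 5 and swap parts
Front part s[0:5] = 'scaxr'
Back part s[5:] = 'bcht'
Rotated = back + front = 'bcht' + 'scaxr'
Result: bchtscaxr


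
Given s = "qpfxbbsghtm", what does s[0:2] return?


Input string: 'qpfxbbsghtm'
Operation: slice [0:2]
Extract characters: s[0]='q', s[1]='p'
Result: qp


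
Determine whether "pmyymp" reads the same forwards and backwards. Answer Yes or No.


Input string: 'pmyymp'
Reversed: 'pmyymp'
Compare pairs: s[0]='p' vs s[5]='p' (match), s[1]='m' vs s[4]='m' (match), s[2]='y' vs s[3]='y' (match)
Palindrome: Yes


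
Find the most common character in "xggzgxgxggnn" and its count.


Input: 'xggzgxgxggnn'
Operation: tally each character
Counts: 'g':6, 'n':2, 'x':3, 'z':1
Maximum: 'g' appears 6 times


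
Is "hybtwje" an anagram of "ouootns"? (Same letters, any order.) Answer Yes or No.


String 1: 'ouootns' -> sorted: 'nooostu'
String 2: 'hybtwje' -> sorted: 'behjtwy'
Compare sorted forms: 'nooostu' != 'behjtwy'
Anagram: No


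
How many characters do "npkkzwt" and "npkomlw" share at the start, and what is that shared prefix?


String 1: 'npkkzwt'
String 2: 'npkomlw'
Compare position by position:
pos 0: 'n' vs 'n' match
pos 1: 'p' vs 'p' match
pos 2: 'k' vs 'k' match
pos 3: 'k' vs 'o' differ -> stop
Longest common prefix: "npk" (length 3)


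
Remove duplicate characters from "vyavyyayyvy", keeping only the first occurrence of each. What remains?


Input: 'vyavyyayyvy'
Operation: keep first occurrence of each character
Scan: s[0]='v' new -> keep; s[1]='y' new -> keep; s[2]='a' new -> keep; s[3]='v' seen -> skip; s[4]='y' seen -> skip; s[5]='y' seen -> skip; s[6]='a' seen -> skip; s[7]='y' seen -> skip; s[8]='y' seen -> skip; s[9]='v' seen -> skip; s[10]='y' seen -> skip
Result: vya


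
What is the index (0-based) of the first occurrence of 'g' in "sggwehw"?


Input string: 'sggwehw'
Target: 'g'
Scanning left to right: s[0]='s', s[1]='g'
First match at index: 1


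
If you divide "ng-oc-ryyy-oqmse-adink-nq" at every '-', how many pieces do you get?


Input string: 'ng-oc-ryyy-oqmse-adink-nq'
Delimiter: '-'
Split result: 'ng', 'oc', 'ryyy', 'oqmse', 'adink', 'nq'
Number of parts: 6


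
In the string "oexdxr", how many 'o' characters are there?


Input string: 'oexdxr'
Target character: 'o'
Scan each position: s[0]='o'
Matches found at indices: 0
Total: 1


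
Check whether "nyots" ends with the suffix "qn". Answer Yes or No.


Input string: 'nyots'
Suffix to check: 'qn'
Last 2 characters of input: 'ts'
Match: False
Result: No


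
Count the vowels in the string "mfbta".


Input string: 'mfbta'
Operation: count vowels (a, e, i, o, u)
Scan: s[0]='m', s[1]='f', s[2]='b', s[3]='t', s[4]='a' (vowel)
Vowels found: 1
Result: 1


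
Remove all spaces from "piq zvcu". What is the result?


Input string: 'piq zvcu'
Operation: remove all spaces
Words: 'piq', 'zvcu'
Join without spaces: piqzvcu


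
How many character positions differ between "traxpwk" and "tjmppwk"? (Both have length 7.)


String 1: 'traxpwk'
String 2: 'tjmppwk'
Compare each position: pos 0: 't'=='t', pos 1: 'r'!='j', pos 2: 'a'!='m', pos 3: 'x'!='p', pos 4: 'p'=='p', pos 5: 'w'=='w', pos 6: 'k'=='k'
Differing positions: 3
Hamming distance: 3


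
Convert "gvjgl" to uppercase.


Input string: 'gvjgl'
Operation: convert each letter to uppercase
Mapping: 'g'->'G', 'v'->'V', 'j'->'J', 'g'->'G', 'l'->'L'
Result: GVJGL


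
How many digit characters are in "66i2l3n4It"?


Input string: '66i2l3n4It'
Operation: count digit characters (0-9)
Scan: '6'(digit), '6'(digit), 'i', '2'(digit), 'l', '3'(digit), 'n', '4'(digit), 'I', 't'
Digits found: 5
Result: 5


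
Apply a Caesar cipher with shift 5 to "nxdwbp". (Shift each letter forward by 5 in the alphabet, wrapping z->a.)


Input: 'nxdwbp', shift = 5
Operation: for each letter, (position + 5) mod 26
Mapping: 'n'(13+5=18)->'s', 'x'(23+5=28, 28 mod 26=2)->'c', 'd'(3+5=8)->'i', 'w'(22+5=27, 27 mod 26=1)->'b', 'b'(1+5=6)->'g', 'p'(15+5=20)->'u'
Result: scibgu


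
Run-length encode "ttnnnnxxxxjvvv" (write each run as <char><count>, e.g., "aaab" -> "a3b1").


Input: 'ttnnnnxxxxjvvv'
Operation: identify consecutive runs
Runs: 'tt' -> t2, 'nnnn' -> n4, 'xxxx' -> x4, 'j' -> j1, 'vvv' -> v3
Encoded: t2n4x4j1v3


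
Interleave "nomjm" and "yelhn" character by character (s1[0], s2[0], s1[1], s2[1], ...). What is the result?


String 1: 'nomjm'
String 2: 'yelhn'
Operation: alternate characters
Pairs: 'n'+'y', 'o'+'e', 'm'+'l', 'j'+'h', 'm'+'n'
Result: nyoemljhmn


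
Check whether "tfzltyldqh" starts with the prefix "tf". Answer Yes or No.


Input string: 'tfzltyldqh'
Prefix to check: 'tf'
First 2 characters of input: 'tf'
Match: True
Result: Yes


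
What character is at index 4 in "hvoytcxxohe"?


Input string: 'hvoytcxxohe'
Operation: get character at index 4
Index mapping: s[0]='h', s[1]='v', s[2]='o', s[3]='y', s[4]='t'
Result: 't'


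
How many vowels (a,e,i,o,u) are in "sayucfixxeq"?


Input string: 'sayucfixxeq'
Operation: count vowels (a, e, i, o, u)
Scan: s[0]='s', s[1]='a' (vowel), s[2]='y', s[3]='u' (vowel), s[4]='c', s[5]='f', s[6]='i' (vowel), s[7]='x', s[8]='x', s[9]='e' (vowel), s[10]='q'
Vowels found: 4
Result: 4


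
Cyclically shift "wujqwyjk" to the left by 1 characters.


Input: 'wujqwyjk', shift = 1
Operation: split at index 1 and swap parts
Front part s[0:1] = 'w'
Back part s[1:] = 'ujqwyjk'
Rotated = back + front = 'ujqwyjk' + 'w'
Result: ujqwyjkw


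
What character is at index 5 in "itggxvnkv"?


Input string: 'itggxvnkv'
Operation: get character at index 5
Index mapping: s[0]='i', s[1]='t', s[2]='g', s[3]='g', s[4]='x', s[5]='v'
Result: 'v'


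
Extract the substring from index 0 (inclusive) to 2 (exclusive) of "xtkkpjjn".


Input string: 'xtkkpjjn'
Operation: slice [0:2]
Extract characters: s[0]='x', s[1]='t'
Result: xt


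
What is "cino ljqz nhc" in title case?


Input string: 'cino ljqz nhc'
Operation: capitalize first letter of each word
Word transformations: 'cino'->'Cino', 'ljqz'->'Ljqz', 'nhc'->'Nhc'
Result: Cino Ljqz Nhc


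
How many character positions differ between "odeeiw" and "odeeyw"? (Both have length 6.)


String 1: 'odeeiw'
String 2: 'odeeyw'
Compare each position: pos 0: 'o'=='o', pos 1: 'd'=='d', pos 2: 'e'=='e', pos 3: 'e'=='e', pos 4: 'i'!='y', pos 5: 'w'=='w'
Differing positions: 1
Hamming distance: 1


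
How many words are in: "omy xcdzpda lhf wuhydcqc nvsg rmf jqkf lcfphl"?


Input string: 'omy xcdzpda lhf wuhydcqc nvsg rmf jqkf lcfphl'
Operation: split by spaces
Words found: 'omy', 'xcdzpda', 'lhf', 'wuhydcqc', 'nvsg', 'rmf', 'jqkf', 'lcfphl'
Word count: 8


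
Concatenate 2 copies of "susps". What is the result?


Input string: 'susps'
Operation: repeat 2 times
Concatenation: 'susps' + 'susps'
Result: suspssusps


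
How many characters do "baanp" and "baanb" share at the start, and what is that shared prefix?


String 1: 'baanp'
String 2: 'baanb'
Compare position by position:
pos 0: 'b' vs 'b' match
pos 1: 'a' vs 'a' match
pos 2: 'a' vs 'a' match
pos 3: 'n' vs 'n' match
pos 4: 'p' vs 'b' differ -> stop
Longest common prefix: "baan" (length 4)


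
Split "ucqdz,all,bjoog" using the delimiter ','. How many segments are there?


Input string: 'ucqdz,all,bjoog'
Delimiter: ','
Split result: 'ucqdz', 'all', 'bjoog'
Number of parts: 3


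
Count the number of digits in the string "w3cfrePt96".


Input string: 'w3cfrePt96'
Operation: count digit characters (0-9)
Scan: 'w', '3'(digit), 'c', 'f', 'r', 'e', 'P', 't', '9'(digit), '6'(digit)
Digits found: 3
Result: 3


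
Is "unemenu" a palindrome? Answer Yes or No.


Input string: 'unemenu'
Reversed: 'unemenu'
Compare pairs: s[0]='u' vs s[6]='u' (match), s[1]='n' vs s[5]='n' (match), s[2]='e' vs s[4]='e' (match)
Palindrome: Yes


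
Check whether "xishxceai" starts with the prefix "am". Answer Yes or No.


Input string: 'xishxceai'
Prefix to check: 'am'
First 2 characters of input: 'xi'
Match: False
Result: No


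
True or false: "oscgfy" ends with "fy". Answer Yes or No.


Input string: 'oscgfy'
Suffix to check: 'fy'
Last 2 characters of input: 'fy'
Match: True
Result: Yes


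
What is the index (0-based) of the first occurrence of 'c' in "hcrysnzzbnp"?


Input string: 'hcrysnzzbnp'
Target: 'c'
Scanning left to right: s[0]='h', s[1]='c'
First match at index: 1


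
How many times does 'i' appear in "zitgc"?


Input string: 'zitgc'
Target character: 'i'
Scan each position: s[1]='i'
Matches found at indices: 1
Total: 1


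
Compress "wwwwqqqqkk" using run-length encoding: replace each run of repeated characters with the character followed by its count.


Input: 'wwwwqqqqkk'
Operation: identify consecutive runs
Runs: 'wwww' -> w4, 'qqqq' -> q4, 'kk' -> k2
Encoded: w4q4k2


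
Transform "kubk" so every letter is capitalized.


Input string: 'kubk'
Operation: convert each letter to uppercase
Mapping: 'k'->'K', 'u'->'U', 'b'->'B', 'k'->'K'
Result: KUBK


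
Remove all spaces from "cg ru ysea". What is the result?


Input string: 'cg ru ysea'
Operation: remove all spaces
Words: 'cg', 'ru', 'ysea'
Join without spaces: cgruysea


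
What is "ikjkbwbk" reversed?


Input string: 'ikjkbwbk'
Operation: reverse character order
Original order: 'i' -> 'k' -> 'j' -> 'k' -> 'b' -> 'w' -> 'b' -> 'k'
Reversed order: 'k' -> 'b' -> 'w' -> 'b' -> 'k' -> 'j' -> 'k' -> 'i'
Result: kbwbkjki


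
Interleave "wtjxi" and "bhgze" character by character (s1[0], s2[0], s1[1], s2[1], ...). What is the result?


String 1: 'wtjxi'
String 2: 'bhgze'
Operation: alternate characters
Pairs: 'w'+'b', 't'+'h', 'j'+'g', 'x'+'z', 'i'+'e'
Result: wbthjgxzie


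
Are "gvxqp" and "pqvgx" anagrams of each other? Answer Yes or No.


String 1: 'gvxqp' -> sorted: 'gpqvx'
String 2: 'pqvgx' -> sorted: 'gpqvx'
Compare sorted forms: 'gpqvx' == 'gpqvx'
Anagram: Yes


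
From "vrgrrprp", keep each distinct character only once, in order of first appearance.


Input: 'vrgrrprp'
Operation: keep first occurrence of each character
Scan: s[0]='v' new -> keep; s[1]='r' new -> keep; s[2]='g' new -> keep; s[3]='r' seen -> skip; s[4]='r' seen -> skip; s[5]='p' new -> keep; s[6]='r' seen -> skip; s[7]='p' seen -> skip
Result: vrgp


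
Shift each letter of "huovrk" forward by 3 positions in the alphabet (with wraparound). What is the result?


Input: 'huovrk', shift = 3
Operation: for each letter, (position + 3) mod 26
Mapping: 'h'(7+3=10)->'k', 'u'(20+3=23)->'x', 'o'(14+3=17)->'r', 'v'(21+3=24)->'y', 'r'(17+3=20)->'u', 'k'(10+3=13)->'n'
Result: kxryun


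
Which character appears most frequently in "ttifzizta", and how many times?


Input: 'ttifzizta'
Operation: tally each character
Counts: 'a':1, 'f':1, 'i':2, 't':3, 'z':2
Maximum: 't' appears 3 times


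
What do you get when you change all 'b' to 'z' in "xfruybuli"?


Input string: 'xfruybuli'
Operation: replace 'b' with 'z'
Positions of 'b': 5
After replacement: xfruyzuli


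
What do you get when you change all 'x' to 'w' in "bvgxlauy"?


Input string: 'bvgxlauy'
Operation: replace 'x' with 'w'
Positions of 'x': 3
After replacement: bvgwlauy


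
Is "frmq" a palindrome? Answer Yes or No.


Input string: 'frmq'
Reversed: 'qmrf'
Compare pairs: s[0]='f' vs s[3]='q' (mismatch), s[1]='r' vs s[2]='m' (mismatch)
Palindrome: No


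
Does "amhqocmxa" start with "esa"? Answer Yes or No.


Input string: 'amhqocmxa'
Prefix to check: 'esa'
First 3 characters of input: 'amh'
Match: False
Result: No


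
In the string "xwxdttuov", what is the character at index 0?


Input string: 'xwxdttuov'
Operation: get character at index 0
Index mapping: s[0]='x'
Result: 'x'


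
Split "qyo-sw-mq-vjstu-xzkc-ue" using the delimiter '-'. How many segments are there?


Input string: 'qyo-sw-mq-vjstu-xzkc-ue'
Delimiter: '-'
Split result: 'qyo', 'sw', 'mq', 'vjstu', 'xzkc', 'ue'
Number of parts: 6


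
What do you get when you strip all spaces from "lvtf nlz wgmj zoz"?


Input string: 'lvtf nlz wgmj zoz'
Operation: remove all spaces
Words: 'lvtf', 'nlz', 'wgmj', 'zoz'
Join without spaces: lvtfnlzwgmjzoz


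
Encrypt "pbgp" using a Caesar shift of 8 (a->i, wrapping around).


Input: 'pbgp', shift = 8
Operation: for each letter, (position + 8) mod 26
Mapping: 'p'(15+8=23)->'x', 'b'(1+8=9)->'j', 'g'(6+8=14)->'o', 'p'(15+8=23)->'x'
Result: xjox


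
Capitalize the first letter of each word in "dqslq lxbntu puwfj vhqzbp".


Input string: 'dqslq lxbntu puwfj vhqzbp'
Operation: capitalize first letter of each word
Word transformations: 'dqslq'->'Dqslq', 'lxbntu'->'Lxbntu', 'puwfj'->'Puwfj', 'vhqzbp'->'Vhqzbp'
Result: Dqslq Lxbntu Puwfj Vhqzbp


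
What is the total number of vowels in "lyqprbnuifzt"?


Input string: 'lyqprbnuifzt'
Operation: count vowels (a, e, i, o, u)
Scan: s[0]='l', s[1]='y', s[2]='q', s[3]='p', s[4]='r', s[5]='b', s[6]='n', s[7]='u' (vowel), s[8]='i' (vowel), s[9]='f', s[10]='z', s[11]='t'
Vowels found: 2
Result: 2


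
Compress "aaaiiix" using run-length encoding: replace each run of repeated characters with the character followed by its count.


Input: 'aaaiiix'
Operation: identify consecutive runs
Runs: 'aaa' -> a3, 'iii' -> i3, 'x' -> x1
Encoded: a3i3x1


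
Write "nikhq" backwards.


Input string: 'nikhq'
Operation: reverse character order
Original order: 'n' -> 'i' -> 'k' -> 'h' -> 'q'
Reversed order: 'q' -> 'h' -> 'k' -> 'i' -> 'n'
Result: qhkin


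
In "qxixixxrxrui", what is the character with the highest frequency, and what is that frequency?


Input: 'qxixixxrxrui'
Operation: tally each character
Counts: 'i':3, 'q':1, 'r':2, 'u':1, 'x':5
Maximum: 'x' appears 5 times


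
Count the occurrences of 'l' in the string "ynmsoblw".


Input string: 'ynmsoblw'
Target character: 'l'
Scan each position: s[6]='l'
Matches found at indices: 6
Total: 1


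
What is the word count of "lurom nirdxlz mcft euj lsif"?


Input string: 'lurom nirdxlz mcft euj lsif'
Operation: split by spaces
Words found: 'lurom', 'nirdxlz', 'mcft', 'euj', 'lsif'
Word count: 5


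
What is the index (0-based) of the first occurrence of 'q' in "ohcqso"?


Input string: 'ohcqso'
Target: 'q'
Scanning left to right: s[0]='o', s[1]='h', s[2]='c', s[3]='q'
First match at index: 3


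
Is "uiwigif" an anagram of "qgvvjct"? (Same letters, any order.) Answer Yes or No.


String 1: 'qgvvjct' -> sorted: 'cgjqtvv'
String 2: 'uiwigif' -> sorted: 'fgiiiuw'
Compare sorted forms: 'cgjqtvv' != 'fgiiiuw'
Anagram: No


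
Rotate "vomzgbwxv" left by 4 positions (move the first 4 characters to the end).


Input: 'vomzgbwxv', shift = 4
Operation: split at index 4 and swap parts
Front part s[0:4] = 'vomz'
Back part s[4:] = 'gbwxv'
Rotated = back + front = 'gbwxv' + 'vomz'
Result: gbwxvvomz


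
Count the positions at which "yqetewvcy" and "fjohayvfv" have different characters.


String 1: 'yqetewvcy'
String 2: 'fjohayvfv'
Compare each position: pos 0: 'y'!='f', pos 1: 'q'!='j', pos 2: 'e'!='o', pos 3: 't'!='h', pos 4: 'e'!='a', pos 5: 'w'!='y', pos 6: 'v'=='v', pos 7: 'c'!='f', pos 8: 'y'!='v'
Differing positions: 8
Hamming distance: 8


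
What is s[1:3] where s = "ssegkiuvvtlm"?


Input string: 'ssegkiuvvtlm'
Operation: slice [1:3]
Extract characters: s[1]='s', s[2]='e'
Result: se


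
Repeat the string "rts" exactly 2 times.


Input string: 'rts'
Operation: repeat 2 times
Concatenation: 'rts' + 'rts'
Result: rtsrts


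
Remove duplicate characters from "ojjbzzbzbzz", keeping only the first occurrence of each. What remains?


Input: 'ojjbzzbzbzz'
Operation: keep first occurrence of each character
Scan: s[0]='o' new -> keep; s[1]='j' new -> keep; s[2]='j' seen -> skip; s[3]='b' new -> keep; s[4]='z' new -> keep; s[5]='z' seen -> skip; s[6]='b' seen -> skip; s[7]='z' seen -> skip; s[8]='b' seen -> skip; s[9]='z' seen -> skip; s[10]='z' seen -> skip
Result: ojbz


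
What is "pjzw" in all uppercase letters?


Input string: 'pjzw'
Operation: convert each letter to uppercase
Mapping: 'p'->'P', 'j'->'J', 'z'->'Z', 'w'->'W'
Result: PJZW


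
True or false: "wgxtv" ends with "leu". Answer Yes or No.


Input string: 'wgxtv'
Suffix to check: 'leu'
Last 3 characters of input: 'xtv'
Match: False
Result: No


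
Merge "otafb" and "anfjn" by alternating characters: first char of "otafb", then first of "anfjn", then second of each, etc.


String 1: 'otafb'
String 2: 'anfjn'
Operation: alternate characters
Pairs: 'o'+'a', 't'+'n', 'a'+'f', 'f'+'j', 'b'+'n'
Result: oatnaffjbn


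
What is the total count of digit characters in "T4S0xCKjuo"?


Input string: 'T4S0xCKjuo'
Operation: count digit characters (0-9)
Scan: 'T', '4'(digit), 'S', '0'(digit), 'x', 'C', 'K', 'j', 'u', 'o'
Digits found: 2
Result: 2


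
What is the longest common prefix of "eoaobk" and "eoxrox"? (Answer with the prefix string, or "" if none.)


String 1: 'eoaobk'
String 2: 'eoxrox'
Compare position by position:
pos 0: 'e' vs 'e' match
pos 1: 'o' vs 'o' match
pos 2: 'a' vs 'x' differ -> stop
Longest common prefix: "eo" (length 2)


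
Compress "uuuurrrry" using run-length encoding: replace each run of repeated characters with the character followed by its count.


Input: 'uuuurrrry'
Operation: identify consecutive runs
Runs: 'uuuu' -> u4, 'rrrr' -> r4, 'y' -> y1
Encoded: u4r4y1


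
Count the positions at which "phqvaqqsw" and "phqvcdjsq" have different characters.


String 1: 'phqvaqqsw'
String 2: 'phqvcdjsq'
Compare each position: pos 0: 'p'=='p', pos 1: 'h'=='h', pos 2: 'q'=='q', pos 3: 'v'=='v', pos 4: 'a'!='c', pos 5: 'q'!='d', pos 6: 'q'!='j', pos 7: 's'=='s', pos 8: 'w'!='q'
Differing positions: 4
Hamming distance: 4


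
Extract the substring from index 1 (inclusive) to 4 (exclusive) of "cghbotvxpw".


Input string: 'cghbotvxpw'
Operation: slice [1:4]
Extract characters: s[1]='g', s[2]='h', s[3]='b'
Result: ghb


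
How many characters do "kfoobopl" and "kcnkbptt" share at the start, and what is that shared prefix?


String 1: 'kfoobopl'
String 2: 'kcnkbptt'
Compare position by position:
pos 0: 'k' vs 'k' match
pos 1: 'f' vs 'c' differ -> stop
Longest common prefix: "k" (length 1)


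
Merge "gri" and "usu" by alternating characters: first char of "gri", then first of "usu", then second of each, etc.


String 1: 'gri'
String 2: 'usu'
Operation: alternate characters
Pairs: 'g'+'u', 'r'+'s', 'i'+'u'
Result: gursiu


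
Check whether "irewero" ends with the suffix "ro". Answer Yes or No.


Input string: 'irewero'
Suffix to check: 'ro'
Last 2 characters of input: 'ro'
Match: True
Result: Yes


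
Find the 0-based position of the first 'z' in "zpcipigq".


Input string: 'zpcipigq'
Target: 'z'
Scanning left to right: s[0]='z'
First match at index: 0


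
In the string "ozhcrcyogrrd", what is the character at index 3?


Input string: 'ozhcrcyogrrd'
Operation: get character at index 3
Index mapping: s[0]='o', s[1]='z', s[2]='h', s[3]='c'
Result: 'c'


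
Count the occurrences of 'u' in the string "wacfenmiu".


Input string: 'wacfenmiu'
Target character: 'u'
Scan each position: s[8]='u'
Matches found at indices: 8
Total: 1


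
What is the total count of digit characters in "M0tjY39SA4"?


Input string: 'M0tjY39SA4'
Operation: count digit characters (0-9)
Scan: 'M', '0'(digit), 't', 'j', 'Y', '3'(digit), '9'(digit), 'S', 'A', '4'(digit)
Digits found: 4
Result: 4


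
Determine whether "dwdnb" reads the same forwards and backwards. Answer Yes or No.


Input string: 'dwdnb'
Reversed: 'bndwd'
Compare pairs: s[0]='d' vs s[4]='b' (mismatch), s[1]='w' vs s[3]='n' (mismatch)
Palindrome: No


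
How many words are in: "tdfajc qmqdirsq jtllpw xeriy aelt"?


Input string: 'tdfajc qmqdirsq jtllpw xeriy aelt'
Operation: split by spaces
Words found: 'tdfajc', 'qmqdirsq', 'jtllpw', 'xeriy', 'aelt'
Word count: 5


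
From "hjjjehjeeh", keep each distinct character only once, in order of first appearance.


Input: 'hjjjehjeeh'
Operation: keep first occurrence of each character
Scan: s[0]='h' new -> keep; s[1]='j' new -> keep; s[2]='j' seen -> skip; s[3]='j' seen -> skip; s[4]='e' new -> keep; s[5]='h' seen -> skip; s[6]='j' seen -> skip; s[7]='e' seen -> skip; s[8]='e' seen -> skip; s[9]='h' seen -> skip
Result: hje


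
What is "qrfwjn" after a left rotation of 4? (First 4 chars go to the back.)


Input: 'qrfwjn', shift = 4
Operation: split at index 4 and swap parts
Front part s[0:4] = 'qrfw'
Back part s[4:] = 'jn'
Rotated = back + front = 'jn' + 'qrfw'
Result: jnqrfw


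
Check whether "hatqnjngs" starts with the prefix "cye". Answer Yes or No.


Input string: 'hatqnjngs'
Prefix to check: 'cye'
First 3 characters of input: 'hat'
Match: False
Result: No
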